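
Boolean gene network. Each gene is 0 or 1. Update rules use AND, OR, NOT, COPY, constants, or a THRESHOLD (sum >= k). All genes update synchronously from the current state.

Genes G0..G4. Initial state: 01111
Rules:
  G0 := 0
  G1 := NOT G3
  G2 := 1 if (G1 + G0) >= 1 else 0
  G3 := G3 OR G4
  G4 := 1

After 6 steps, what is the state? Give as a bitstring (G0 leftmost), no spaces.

Step 1: G0=0(const) G1=NOT G3=NOT 1=0 G2=(1+0>=1)=1 G3=G3|G4=1|1=1 G4=1(const) -> 00111
Step 2: G0=0(const) G1=NOT G3=NOT 1=0 G2=(0+0>=1)=0 G3=G3|G4=1|1=1 G4=1(const) -> 00011
Step 3: G0=0(const) G1=NOT G3=NOT 1=0 G2=(0+0>=1)=0 G3=G3|G4=1|1=1 G4=1(const) -> 00011
Step 4: G0=0(const) G1=NOT G3=NOT 1=0 G2=(0+0>=1)=0 G3=G3|G4=1|1=1 G4=1(const) -> 00011
Step 5: G0=0(const) G1=NOT G3=NOT 1=0 G2=(0+0>=1)=0 G3=G3|G4=1|1=1 G4=1(const) -> 00011
Step 6: G0=0(const) G1=NOT G3=NOT 1=0 G2=(0+0>=1)=0 G3=G3|G4=1|1=1 G4=1(const) -> 00011

00011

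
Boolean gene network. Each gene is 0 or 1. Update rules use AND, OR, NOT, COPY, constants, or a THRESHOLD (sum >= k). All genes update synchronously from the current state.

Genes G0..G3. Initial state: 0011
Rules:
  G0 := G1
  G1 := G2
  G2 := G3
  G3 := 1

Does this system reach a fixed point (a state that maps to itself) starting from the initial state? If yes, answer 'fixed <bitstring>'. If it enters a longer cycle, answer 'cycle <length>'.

Answer: fixed 1111

Derivation:
Step 0: 0011
Step 1: G0=G1=0 G1=G2=1 G2=G3=1 G3=1(const) -> 0111
Step 2: G0=G1=1 G1=G2=1 G2=G3=1 G3=1(const) -> 1111
Step 3: G0=G1=1 G1=G2=1 G2=G3=1 G3=1(const) -> 1111
Fixed point reached at step 2: 1111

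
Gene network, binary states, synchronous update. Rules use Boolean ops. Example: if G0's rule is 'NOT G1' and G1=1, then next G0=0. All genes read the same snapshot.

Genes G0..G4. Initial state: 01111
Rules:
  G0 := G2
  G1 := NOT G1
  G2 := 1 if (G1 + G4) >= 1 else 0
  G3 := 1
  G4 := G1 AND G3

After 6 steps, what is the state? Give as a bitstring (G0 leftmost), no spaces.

Step 1: G0=G2=1 G1=NOT G1=NOT 1=0 G2=(1+1>=1)=1 G3=1(const) G4=G1&G3=1&1=1 -> 10111
Step 2: G0=G2=1 G1=NOT G1=NOT 0=1 G2=(0+1>=1)=1 G3=1(const) G4=G1&G3=0&1=0 -> 11110
Step 3: G0=G2=1 G1=NOT G1=NOT 1=0 G2=(1+0>=1)=1 G3=1(const) G4=G1&G3=1&1=1 -> 10111
Step 4: G0=G2=1 G1=NOT G1=NOT 0=1 G2=(0+1>=1)=1 G3=1(const) G4=G1&G3=0&1=0 -> 11110
Step 5: G0=G2=1 G1=NOT G1=NOT 1=0 G2=(1+0>=1)=1 G3=1(const) G4=G1&G3=1&1=1 -> 10111
Step 6: G0=G2=1 G1=NOT G1=NOT 0=1 G2=(0+1>=1)=1 G3=1(const) G4=G1&G3=0&1=0 -> 11110

11110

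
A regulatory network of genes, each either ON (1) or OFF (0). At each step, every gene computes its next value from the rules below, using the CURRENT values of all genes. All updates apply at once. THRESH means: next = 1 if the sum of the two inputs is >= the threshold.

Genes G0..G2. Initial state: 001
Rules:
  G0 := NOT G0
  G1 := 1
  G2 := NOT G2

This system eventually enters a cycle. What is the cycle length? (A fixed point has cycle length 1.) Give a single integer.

Step 0: 001
Step 1: G0=NOT G0=NOT 0=1 G1=1(const) G2=NOT G2=NOT 1=0 -> 110
Step 2: G0=NOT G0=NOT 1=0 G1=1(const) G2=NOT G2=NOT 0=1 -> 011
Step 3: G0=NOT G0=NOT 0=1 G1=1(const) G2=NOT G2=NOT 1=0 -> 110
State from step 3 equals state from step 1 -> cycle length 2

Answer: 2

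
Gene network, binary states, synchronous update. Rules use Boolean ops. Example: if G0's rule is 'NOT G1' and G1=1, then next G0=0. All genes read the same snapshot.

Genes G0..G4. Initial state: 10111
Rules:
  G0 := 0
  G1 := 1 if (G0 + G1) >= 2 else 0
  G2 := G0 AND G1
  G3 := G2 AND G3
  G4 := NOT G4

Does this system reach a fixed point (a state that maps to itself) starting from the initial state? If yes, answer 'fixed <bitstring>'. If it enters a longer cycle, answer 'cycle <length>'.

Answer: cycle 2

Derivation:
Step 0: 10111
Step 1: G0=0(const) G1=(1+0>=2)=0 G2=G0&G1=1&0=0 G3=G2&G3=1&1=1 G4=NOT G4=NOT 1=0 -> 00010
Step 2: G0=0(const) G1=(0+0>=2)=0 G2=G0&G1=0&0=0 G3=G2&G3=0&1=0 G4=NOT G4=NOT 0=1 -> 00001
Step 3: G0=0(const) G1=(0+0>=2)=0 G2=G0&G1=0&0=0 G3=G2&G3=0&0=0 G4=NOT G4=NOT 1=0 -> 00000
Step 4: G0=0(const) G1=(0+0>=2)=0 G2=G0&G1=0&0=0 G3=G2&G3=0&0=0 G4=NOT G4=NOT 0=1 -> 00001
Cycle of length 2 starting at step 2 -> no fixed point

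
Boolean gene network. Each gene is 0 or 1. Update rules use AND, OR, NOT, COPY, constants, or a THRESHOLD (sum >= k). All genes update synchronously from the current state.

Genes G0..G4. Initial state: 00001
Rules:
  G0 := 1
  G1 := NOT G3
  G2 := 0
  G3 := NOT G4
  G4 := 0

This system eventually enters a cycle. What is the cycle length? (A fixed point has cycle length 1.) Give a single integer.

Answer: 1

Derivation:
Step 0: 00001
Step 1: G0=1(const) G1=NOT G3=NOT 0=1 G2=0(const) G3=NOT G4=NOT 1=0 G4=0(const) -> 11000
Step 2: G0=1(const) G1=NOT G3=NOT 0=1 G2=0(const) G3=NOT G4=NOT 0=1 G4=0(const) -> 11010
Step 3: G0=1(const) G1=NOT G3=NOT 1=0 G2=0(const) G3=NOT G4=NOT 0=1 G4=0(const) -> 10010
Step 4: G0=1(const) G1=NOT G3=NOT 1=0 G2=0(const) G3=NOT G4=NOT 0=1 G4=0(const) -> 10010
State from step 4 equals state from step 3 -> cycle length 1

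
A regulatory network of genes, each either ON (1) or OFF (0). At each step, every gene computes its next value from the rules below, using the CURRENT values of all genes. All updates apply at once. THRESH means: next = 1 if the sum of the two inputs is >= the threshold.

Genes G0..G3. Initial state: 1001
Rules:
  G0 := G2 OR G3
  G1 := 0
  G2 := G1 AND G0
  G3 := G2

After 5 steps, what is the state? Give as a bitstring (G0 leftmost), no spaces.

Step 1: G0=G2|G3=0|1=1 G1=0(const) G2=G1&G0=0&1=0 G3=G2=0 -> 1000
Step 2: G0=G2|G3=0|0=0 G1=0(const) G2=G1&G0=0&1=0 G3=G2=0 -> 0000
Step 3: G0=G2|G3=0|0=0 G1=0(const) G2=G1&G0=0&0=0 G3=G2=0 -> 0000
Step 4: G0=G2|G3=0|0=0 G1=0(const) G2=G1&G0=0&0=0 G3=G2=0 -> 0000
Step 5: G0=G2|G3=0|0=0 G1=0(const) G2=G1&G0=0&0=0 G3=G2=0 -> 0000

0000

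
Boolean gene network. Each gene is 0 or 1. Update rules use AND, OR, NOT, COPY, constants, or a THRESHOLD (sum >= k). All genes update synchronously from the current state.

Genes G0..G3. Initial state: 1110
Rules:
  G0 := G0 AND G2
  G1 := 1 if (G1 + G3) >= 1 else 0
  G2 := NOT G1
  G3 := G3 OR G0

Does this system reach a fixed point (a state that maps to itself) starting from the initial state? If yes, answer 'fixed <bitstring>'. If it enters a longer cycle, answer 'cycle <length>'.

Answer: fixed 0101

Derivation:
Step 0: 1110
Step 1: G0=G0&G2=1&1=1 G1=(1+0>=1)=1 G2=NOT G1=NOT 1=0 G3=G3|G0=0|1=1 -> 1101
Step 2: G0=G0&G2=1&0=0 G1=(1+1>=1)=1 G2=NOT G1=NOT 1=0 G3=G3|G0=1|1=1 -> 0101
Step 3: G0=G0&G2=0&0=0 G1=(1+1>=1)=1 G2=NOT G1=NOT 1=0 G3=G3|G0=1|0=1 -> 0101
Fixed point reached at step 2: 0101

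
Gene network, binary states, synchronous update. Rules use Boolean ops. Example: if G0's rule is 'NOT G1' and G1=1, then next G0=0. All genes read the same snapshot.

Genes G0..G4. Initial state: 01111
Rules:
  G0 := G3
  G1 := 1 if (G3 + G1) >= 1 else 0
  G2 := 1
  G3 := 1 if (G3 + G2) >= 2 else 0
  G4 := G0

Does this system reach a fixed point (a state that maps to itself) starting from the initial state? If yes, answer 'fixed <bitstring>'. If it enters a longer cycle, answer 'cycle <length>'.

Answer: fixed 11111

Derivation:
Step 0: 01111
Step 1: G0=G3=1 G1=(1+1>=1)=1 G2=1(const) G3=(1+1>=2)=1 G4=G0=0 -> 11110
Step 2: G0=G3=1 G1=(1+1>=1)=1 G2=1(const) G3=(1+1>=2)=1 G4=G0=1 -> 11111
Step 3: G0=G3=1 G1=(1+1>=1)=1 G2=1(const) G3=(1+1>=2)=1 G4=G0=1 -> 11111
Fixed point reached at step 2: 11111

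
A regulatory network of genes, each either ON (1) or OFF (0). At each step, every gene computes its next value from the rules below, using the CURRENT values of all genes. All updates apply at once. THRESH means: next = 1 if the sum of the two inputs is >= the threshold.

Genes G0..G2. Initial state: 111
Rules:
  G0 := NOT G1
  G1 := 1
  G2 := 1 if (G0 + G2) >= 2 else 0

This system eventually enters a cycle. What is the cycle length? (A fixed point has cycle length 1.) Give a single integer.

Answer: 1

Derivation:
Step 0: 111
Step 1: G0=NOT G1=NOT 1=0 G1=1(const) G2=(1+1>=2)=1 -> 011
Step 2: G0=NOT G1=NOT 1=0 G1=1(const) G2=(0+1>=2)=0 -> 010
Step 3: G0=NOT G1=NOT 1=0 G1=1(const) G2=(0+0>=2)=0 -> 010
State from step 3 equals state from step 2 -> cycle length 1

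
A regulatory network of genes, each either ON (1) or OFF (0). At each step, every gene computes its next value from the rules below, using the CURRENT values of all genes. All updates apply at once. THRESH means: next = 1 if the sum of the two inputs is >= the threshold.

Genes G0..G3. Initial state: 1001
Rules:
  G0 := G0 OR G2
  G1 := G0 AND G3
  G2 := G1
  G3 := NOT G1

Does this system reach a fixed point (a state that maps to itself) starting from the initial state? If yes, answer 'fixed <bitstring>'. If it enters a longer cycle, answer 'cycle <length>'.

Step 0: 1001
Step 1: G0=G0|G2=1|0=1 G1=G0&G3=1&1=1 G2=G1=0 G3=NOT G1=NOT 0=1 -> 1101
Step 2: G0=G0|G2=1|0=1 G1=G0&G3=1&1=1 G2=G1=1 G3=NOT G1=NOT 1=0 -> 1110
Step 3: G0=G0|G2=1|1=1 G1=G0&G3=1&0=0 G2=G1=1 G3=NOT G1=NOT 1=0 -> 1010
Step 4: G0=G0|G2=1|1=1 G1=G0&G3=1&0=0 G2=G1=0 G3=NOT G1=NOT 0=1 -> 1001
Cycle of length 4 starting at step 0 -> no fixed point

Answer: cycle 4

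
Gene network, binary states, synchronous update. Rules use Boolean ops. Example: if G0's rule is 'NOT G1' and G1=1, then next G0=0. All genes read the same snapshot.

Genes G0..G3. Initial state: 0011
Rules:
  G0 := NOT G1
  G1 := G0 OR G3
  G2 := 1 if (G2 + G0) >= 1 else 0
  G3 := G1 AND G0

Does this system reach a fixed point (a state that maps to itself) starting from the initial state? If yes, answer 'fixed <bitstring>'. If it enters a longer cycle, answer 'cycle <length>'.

Answer: cycle 5

Derivation:
Step 0: 0011
Step 1: G0=NOT G1=NOT 0=1 G1=G0|G3=0|1=1 G2=(1+0>=1)=1 G3=G1&G0=0&0=0 -> 1110
Step 2: G0=NOT G1=NOT 1=0 G1=G0|G3=1|0=1 G2=(1+1>=1)=1 G3=G1&G0=1&1=1 -> 0111
Step 3: G0=NOT G1=NOT 1=0 G1=G0|G3=0|1=1 G2=(1+0>=1)=1 G3=G1&G0=1&0=0 -> 0110
Step 4: G0=NOT G1=NOT 1=0 G1=G0|G3=0|0=0 G2=(1+0>=1)=1 G3=G1&G0=1&0=0 -> 0010
Step 5: G0=NOT G1=NOT 0=1 G1=G0|G3=0|0=0 G2=(1+0>=1)=1 G3=G1&G0=0&0=0 -> 1010
Step 6: G0=NOT G1=NOT 0=1 G1=G0|G3=1|0=1 G2=(1+1>=1)=1 G3=G1&G0=0&1=0 -> 1110
Cycle of length 5 starting at step 1 -> no fixed point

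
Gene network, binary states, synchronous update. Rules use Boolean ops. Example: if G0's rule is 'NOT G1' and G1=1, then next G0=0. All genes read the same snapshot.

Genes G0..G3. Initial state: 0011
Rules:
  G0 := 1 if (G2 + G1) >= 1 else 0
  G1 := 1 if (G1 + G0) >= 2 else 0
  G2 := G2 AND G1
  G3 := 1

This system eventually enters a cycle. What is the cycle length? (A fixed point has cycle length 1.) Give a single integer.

Answer: 1

Derivation:
Step 0: 0011
Step 1: G0=(1+0>=1)=1 G1=(0+0>=2)=0 G2=G2&G1=1&0=0 G3=1(const) -> 1001
Step 2: G0=(0+0>=1)=0 G1=(0+1>=2)=0 G2=G2&G1=0&0=0 G3=1(const) -> 0001
Step 3: G0=(0+0>=1)=0 G1=(0+0>=2)=0 G2=G2&G1=0&0=0 G3=1(const) -> 0001
State from step 3 equals state from step 2 -> cycle length 1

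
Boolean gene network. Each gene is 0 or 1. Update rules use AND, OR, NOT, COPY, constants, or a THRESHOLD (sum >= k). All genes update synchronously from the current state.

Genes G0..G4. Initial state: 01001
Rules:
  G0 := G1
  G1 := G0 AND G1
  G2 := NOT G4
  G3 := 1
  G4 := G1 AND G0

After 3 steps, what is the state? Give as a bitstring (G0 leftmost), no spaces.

Step 1: G0=G1=1 G1=G0&G1=0&1=0 G2=NOT G4=NOT 1=0 G3=1(const) G4=G1&G0=1&0=0 -> 10010
Step 2: G0=G1=0 G1=G0&G1=1&0=0 G2=NOT G4=NOT 0=1 G3=1(const) G4=G1&G0=0&1=0 -> 00110
Step 3: G0=G1=0 G1=G0&G1=0&0=0 G2=NOT G4=NOT 0=1 G3=1(const) G4=G1&G0=0&0=0 -> 00110

00110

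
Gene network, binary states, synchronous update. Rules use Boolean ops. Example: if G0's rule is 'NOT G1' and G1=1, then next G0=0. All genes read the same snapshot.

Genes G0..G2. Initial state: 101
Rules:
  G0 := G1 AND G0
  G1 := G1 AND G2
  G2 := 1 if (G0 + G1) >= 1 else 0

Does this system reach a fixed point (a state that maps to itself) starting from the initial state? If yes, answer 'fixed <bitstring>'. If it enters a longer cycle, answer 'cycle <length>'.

Answer: fixed 000

Derivation:
Step 0: 101
Step 1: G0=G1&G0=0&1=0 G1=G1&G2=0&1=0 G2=(1+0>=1)=1 -> 001
Step 2: G0=G1&G0=0&0=0 G1=G1&G2=0&1=0 G2=(0+0>=1)=0 -> 000
Step 3: G0=G1&G0=0&0=0 G1=G1&G2=0&0=0 G2=(0+0>=1)=0 -> 000
Fixed point reached at step 2: 000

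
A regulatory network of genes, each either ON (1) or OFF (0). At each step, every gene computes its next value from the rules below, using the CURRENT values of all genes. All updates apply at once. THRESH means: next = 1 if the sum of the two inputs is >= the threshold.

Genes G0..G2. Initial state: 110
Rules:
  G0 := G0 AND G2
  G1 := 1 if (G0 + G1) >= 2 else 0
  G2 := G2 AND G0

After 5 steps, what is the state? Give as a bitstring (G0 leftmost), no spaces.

Step 1: G0=G0&G2=1&0=0 G1=(1+1>=2)=1 G2=G2&G0=0&1=0 -> 010
Step 2: G0=G0&G2=0&0=0 G1=(0+1>=2)=0 G2=G2&G0=0&0=0 -> 000
Step 3: G0=G0&G2=0&0=0 G1=(0+0>=2)=0 G2=G2&G0=0&0=0 -> 000
Step 4: G0=G0&G2=0&0=0 G1=(0+0>=2)=0 G2=G2&G0=0&0=0 -> 000
Step 5: G0=G0&G2=0&0=0 G1=(0+0>=2)=0 G2=G2&G0=0&0=0 -> 000

000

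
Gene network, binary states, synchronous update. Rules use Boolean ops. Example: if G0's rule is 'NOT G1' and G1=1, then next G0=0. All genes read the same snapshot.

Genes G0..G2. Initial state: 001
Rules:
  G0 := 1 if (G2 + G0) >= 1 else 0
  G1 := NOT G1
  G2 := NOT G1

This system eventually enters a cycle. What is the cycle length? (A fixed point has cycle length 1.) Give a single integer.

Answer: 2

Derivation:
Step 0: 001
Step 1: G0=(1+0>=1)=1 G1=NOT G1=NOT 0=1 G2=NOT G1=NOT 0=1 -> 111
Step 2: G0=(1+1>=1)=1 G1=NOT G1=NOT 1=0 G2=NOT G1=NOT 1=0 -> 100
Step 3: G0=(0+1>=1)=1 G1=NOT G1=NOT 0=1 G2=NOT G1=NOT 0=1 -> 111
State from step 3 equals state from step 1 -> cycle length 2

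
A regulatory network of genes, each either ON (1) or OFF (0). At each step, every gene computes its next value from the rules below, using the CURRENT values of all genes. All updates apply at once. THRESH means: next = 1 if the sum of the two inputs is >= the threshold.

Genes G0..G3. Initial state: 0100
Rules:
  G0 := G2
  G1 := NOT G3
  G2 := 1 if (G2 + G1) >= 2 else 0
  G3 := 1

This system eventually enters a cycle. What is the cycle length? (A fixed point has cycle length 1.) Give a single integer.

Answer: 1

Derivation:
Step 0: 0100
Step 1: G0=G2=0 G1=NOT G3=NOT 0=1 G2=(0+1>=2)=0 G3=1(const) -> 0101
Step 2: G0=G2=0 G1=NOT G3=NOT 1=0 G2=(0+1>=2)=0 G3=1(const) -> 0001
Step 3: G0=G2=0 G1=NOT G3=NOT 1=0 G2=(0+0>=2)=0 G3=1(const) -> 0001
State from step 3 equals state from step 2 -> cycle length 1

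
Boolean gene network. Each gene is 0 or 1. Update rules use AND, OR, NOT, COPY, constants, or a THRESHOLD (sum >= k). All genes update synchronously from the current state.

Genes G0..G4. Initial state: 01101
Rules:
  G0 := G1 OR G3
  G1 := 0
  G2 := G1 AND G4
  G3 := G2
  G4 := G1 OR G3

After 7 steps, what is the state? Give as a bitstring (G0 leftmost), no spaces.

Step 1: G0=G1|G3=1|0=1 G1=0(const) G2=G1&G4=1&1=1 G3=G2=1 G4=G1|G3=1|0=1 -> 10111
Step 2: G0=G1|G3=0|1=1 G1=0(const) G2=G1&G4=0&1=0 G3=G2=1 G4=G1|G3=0|1=1 -> 10011
Step 3: G0=G1|G3=0|1=1 G1=0(const) G2=G1&G4=0&1=0 G3=G2=0 G4=G1|G3=0|1=1 -> 10001
Step 4: G0=G1|G3=0|0=0 G1=0(const) G2=G1&G4=0&1=0 G3=G2=0 G4=G1|G3=0|0=0 -> 00000
Step 5: G0=G1|G3=0|0=0 G1=0(const) G2=G1&G4=0&0=0 G3=G2=0 G4=G1|G3=0|0=0 -> 00000
Step 6: G0=G1|G3=0|0=0 G1=0(const) G2=G1&G4=0&0=0 G3=G2=0 G4=G1|G3=0|0=0 -> 00000
Step 7: G0=G1|G3=0|0=0 G1=0(const) G2=G1&G4=0&0=0 G3=G2=0 G4=G1|G3=0|0=0 -> 00000

00000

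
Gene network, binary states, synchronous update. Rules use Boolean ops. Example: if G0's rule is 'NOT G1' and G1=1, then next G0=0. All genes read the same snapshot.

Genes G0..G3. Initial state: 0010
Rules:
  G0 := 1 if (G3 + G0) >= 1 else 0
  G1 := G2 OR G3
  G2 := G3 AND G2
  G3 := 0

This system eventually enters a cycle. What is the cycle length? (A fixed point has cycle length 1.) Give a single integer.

Step 0: 0010
Step 1: G0=(0+0>=1)=0 G1=G2|G3=1|0=1 G2=G3&G2=0&1=0 G3=0(const) -> 0100
Step 2: G0=(0+0>=1)=0 G1=G2|G3=0|0=0 G2=G3&G2=0&0=0 G3=0(const) -> 0000
Step 3: G0=(0+0>=1)=0 G1=G2|G3=0|0=0 G2=G3&G2=0&0=0 G3=0(const) -> 0000
State from step 3 equals state from step 2 -> cycle length 1

Answer: 1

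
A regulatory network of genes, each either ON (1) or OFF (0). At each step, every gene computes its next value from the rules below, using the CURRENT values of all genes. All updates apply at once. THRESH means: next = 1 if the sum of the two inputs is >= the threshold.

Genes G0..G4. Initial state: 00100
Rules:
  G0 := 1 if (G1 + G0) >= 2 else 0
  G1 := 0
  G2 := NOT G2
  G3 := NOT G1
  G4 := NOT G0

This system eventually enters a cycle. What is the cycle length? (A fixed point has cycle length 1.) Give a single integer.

Answer: 2

Derivation:
Step 0: 00100
Step 1: G0=(0+0>=2)=0 G1=0(const) G2=NOT G2=NOT 1=0 G3=NOT G1=NOT 0=1 G4=NOT G0=NOT 0=1 -> 00011
Step 2: G0=(0+0>=2)=0 G1=0(const) G2=NOT G2=NOT 0=1 G3=NOT G1=NOT 0=1 G4=NOT G0=NOT 0=1 -> 00111
Step 3: G0=(0+0>=2)=0 G1=0(const) G2=NOT G2=NOT 1=0 G3=NOT G1=NOT 0=1 G4=NOT G0=NOT 0=1 -> 00011
State from step 3 equals state from step 1 -> cycle length 2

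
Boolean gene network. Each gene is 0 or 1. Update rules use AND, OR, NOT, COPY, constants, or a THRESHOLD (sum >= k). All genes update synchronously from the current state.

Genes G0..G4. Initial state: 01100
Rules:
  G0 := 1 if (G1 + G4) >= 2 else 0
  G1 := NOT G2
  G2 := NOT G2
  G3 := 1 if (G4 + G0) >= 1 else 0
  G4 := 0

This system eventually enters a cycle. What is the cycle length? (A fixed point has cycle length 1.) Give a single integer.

Step 0: 01100
Step 1: G0=(1+0>=2)=0 G1=NOT G2=NOT 1=0 G2=NOT G2=NOT 1=0 G3=(0+0>=1)=0 G4=0(const) -> 00000
Step 2: G0=(0+0>=2)=0 G1=NOT G2=NOT 0=1 G2=NOT G2=NOT 0=1 G3=(0+0>=1)=0 G4=0(const) -> 01100
State from step 2 equals state from step 0 -> cycle length 2

Answer: 2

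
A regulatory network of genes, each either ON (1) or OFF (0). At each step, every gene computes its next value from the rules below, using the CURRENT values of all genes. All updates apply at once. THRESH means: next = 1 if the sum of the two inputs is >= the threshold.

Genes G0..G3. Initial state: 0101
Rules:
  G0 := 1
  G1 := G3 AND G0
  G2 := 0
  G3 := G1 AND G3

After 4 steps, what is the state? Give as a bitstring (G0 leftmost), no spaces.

Step 1: G0=1(const) G1=G3&G0=1&0=0 G2=0(const) G3=G1&G3=1&1=1 -> 1001
Step 2: G0=1(const) G1=G3&G0=1&1=1 G2=0(const) G3=G1&G3=0&1=0 -> 1100
Step 3: G0=1(const) G1=G3&G0=0&1=0 G2=0(const) G3=G1&G3=1&0=0 -> 1000
Step 4: G0=1(const) G1=G3&G0=0&1=0 G2=0(const) G3=G1&G3=0&0=0 -> 1000

1000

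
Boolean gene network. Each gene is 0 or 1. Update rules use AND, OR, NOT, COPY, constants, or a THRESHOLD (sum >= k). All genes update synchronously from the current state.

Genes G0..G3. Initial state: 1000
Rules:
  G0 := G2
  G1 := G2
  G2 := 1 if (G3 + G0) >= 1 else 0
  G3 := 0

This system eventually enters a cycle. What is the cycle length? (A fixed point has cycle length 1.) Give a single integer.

Answer: 2

Derivation:
Step 0: 1000
Step 1: G0=G2=0 G1=G2=0 G2=(0+1>=1)=1 G3=0(const) -> 0010
Step 2: G0=G2=1 G1=G2=1 G2=(0+0>=1)=0 G3=0(const) -> 1100
Step 3: G0=G2=0 G1=G2=0 G2=(0+1>=1)=1 G3=0(const) -> 0010
State from step 3 equals state from step 1 -> cycle length 2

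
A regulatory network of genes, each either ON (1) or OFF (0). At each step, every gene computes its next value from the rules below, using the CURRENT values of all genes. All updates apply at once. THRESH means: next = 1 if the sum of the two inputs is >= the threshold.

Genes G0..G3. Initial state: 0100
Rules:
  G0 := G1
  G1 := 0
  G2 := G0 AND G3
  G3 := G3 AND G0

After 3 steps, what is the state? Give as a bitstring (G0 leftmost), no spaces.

Step 1: G0=G1=1 G1=0(const) G2=G0&G3=0&0=0 G3=G3&G0=0&0=0 -> 1000
Step 2: G0=G1=0 G1=0(const) G2=G0&G3=1&0=0 G3=G3&G0=0&1=0 -> 0000
Step 3: G0=G1=0 G1=0(const) G2=G0&G3=0&0=0 G3=G3&G0=0&0=0 -> 0000

0000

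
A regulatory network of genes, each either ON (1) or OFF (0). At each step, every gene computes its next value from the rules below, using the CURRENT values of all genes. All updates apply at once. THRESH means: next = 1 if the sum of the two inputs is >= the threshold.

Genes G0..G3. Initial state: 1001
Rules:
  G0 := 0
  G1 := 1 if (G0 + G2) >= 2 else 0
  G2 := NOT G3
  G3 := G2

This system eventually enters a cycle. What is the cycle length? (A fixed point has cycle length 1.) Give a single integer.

Answer: 4

Derivation:
Step 0: 1001
Step 1: G0=0(const) G1=(1+0>=2)=0 G2=NOT G3=NOT 1=0 G3=G2=0 -> 0000
Step 2: G0=0(const) G1=(0+0>=2)=0 G2=NOT G3=NOT 0=1 G3=G2=0 -> 0010
Step 3: G0=0(const) G1=(0+1>=2)=0 G2=NOT G3=NOT 0=1 G3=G2=1 -> 0011
Step 4: G0=0(const) G1=(0+1>=2)=0 G2=NOT G3=NOT 1=0 G3=G2=1 -> 0001
Step 5: G0=0(const) G1=(0+0>=2)=0 G2=NOT G3=NOT 1=0 G3=G2=0 -> 0000
State from step 5 equals state from step 1 -> cycle length 4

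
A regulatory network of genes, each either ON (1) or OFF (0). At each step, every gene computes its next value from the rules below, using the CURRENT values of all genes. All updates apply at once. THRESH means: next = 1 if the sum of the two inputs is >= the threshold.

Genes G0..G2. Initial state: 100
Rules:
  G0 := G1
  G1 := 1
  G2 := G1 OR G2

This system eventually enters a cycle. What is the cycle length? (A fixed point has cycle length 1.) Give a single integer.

Step 0: 100
Step 1: G0=G1=0 G1=1(const) G2=G1|G2=0|0=0 -> 010
Step 2: G0=G1=1 G1=1(const) G2=G1|G2=1|0=1 -> 111
Step 3: G0=G1=1 G1=1(const) G2=G1|G2=1|1=1 -> 111
State from step 3 equals state from step 2 -> cycle length 1

Answer: 1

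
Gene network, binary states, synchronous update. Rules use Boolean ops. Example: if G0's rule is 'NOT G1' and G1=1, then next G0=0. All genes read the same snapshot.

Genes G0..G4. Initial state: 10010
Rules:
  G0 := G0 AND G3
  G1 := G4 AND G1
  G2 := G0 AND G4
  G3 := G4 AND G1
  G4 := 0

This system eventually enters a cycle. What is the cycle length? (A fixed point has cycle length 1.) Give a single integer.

Step 0: 10010
Step 1: G0=G0&G3=1&1=1 G1=G4&G1=0&0=0 G2=G0&G4=1&0=0 G3=G4&G1=0&0=0 G4=0(const) -> 10000
Step 2: G0=G0&G3=1&0=0 G1=G4&G1=0&0=0 G2=G0&G4=1&0=0 G3=G4&G1=0&0=0 G4=0(const) -> 00000
Step 3: G0=G0&G3=0&0=0 G1=G4&G1=0&0=0 G2=G0&G4=0&0=0 G3=G4&G1=0&0=0 G4=0(const) -> 00000
State from step 3 equals state from step 2 -> cycle length 1

Answer: 1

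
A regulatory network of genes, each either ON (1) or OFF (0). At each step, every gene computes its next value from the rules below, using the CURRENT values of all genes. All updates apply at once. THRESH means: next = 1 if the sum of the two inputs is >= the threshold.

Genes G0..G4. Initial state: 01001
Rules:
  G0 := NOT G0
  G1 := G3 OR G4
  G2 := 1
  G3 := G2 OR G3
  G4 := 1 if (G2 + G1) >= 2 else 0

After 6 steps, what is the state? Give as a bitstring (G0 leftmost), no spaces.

Step 1: G0=NOT G0=NOT 0=1 G1=G3|G4=0|1=1 G2=1(const) G3=G2|G3=0|0=0 G4=(0+1>=2)=0 -> 11100
Step 2: G0=NOT G0=NOT 1=0 G1=G3|G4=0|0=0 G2=1(const) G3=G2|G3=1|0=1 G4=(1+1>=2)=1 -> 00111
Step 3: G0=NOT G0=NOT 0=1 G1=G3|G4=1|1=1 G2=1(const) G3=G2|G3=1|1=1 G4=(1+0>=2)=0 -> 11110
Step 4: G0=NOT G0=NOT 1=0 G1=G3|G4=1|0=1 G2=1(const) G3=G2|G3=1|1=1 G4=(1+1>=2)=1 -> 01111
Step 5: G0=NOT G0=NOT 0=1 G1=G3|G4=1|1=1 G2=1(const) G3=G2|G3=1|1=1 G4=(1+1>=2)=1 -> 11111
Step 6: G0=NOT G0=NOT 1=0 G1=G3|G4=1|1=1 G2=1(const) G3=G2|G3=1|1=1 G4=(1+1>=2)=1 -> 01111

01111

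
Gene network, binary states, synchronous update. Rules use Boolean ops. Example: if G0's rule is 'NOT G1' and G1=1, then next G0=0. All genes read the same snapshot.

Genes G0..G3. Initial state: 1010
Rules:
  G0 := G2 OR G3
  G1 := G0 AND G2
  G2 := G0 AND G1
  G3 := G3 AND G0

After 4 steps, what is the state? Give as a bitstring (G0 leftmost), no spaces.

Step 1: G0=G2|G3=1|0=1 G1=G0&G2=1&1=1 G2=G0&G1=1&0=0 G3=G3&G0=0&1=0 -> 1100
Step 2: G0=G2|G3=0|0=0 G1=G0&G2=1&0=0 G2=G0&G1=1&1=1 G3=G3&G0=0&1=0 -> 0010
Step 3: G0=G2|G3=1|0=1 G1=G0&G2=0&1=0 G2=G0&G1=0&0=0 G3=G3&G0=0&0=0 -> 1000
Step 4: G0=G2|G3=0|0=0 G1=G0&G2=1&0=0 G2=G0&G1=1&0=0 G3=G3&G0=0&1=0 -> 0000

0000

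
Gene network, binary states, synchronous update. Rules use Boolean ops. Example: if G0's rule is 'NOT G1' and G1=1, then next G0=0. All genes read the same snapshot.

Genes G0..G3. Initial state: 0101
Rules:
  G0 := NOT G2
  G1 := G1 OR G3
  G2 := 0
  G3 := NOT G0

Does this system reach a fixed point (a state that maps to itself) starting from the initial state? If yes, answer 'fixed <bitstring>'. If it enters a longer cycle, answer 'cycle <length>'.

Answer: fixed 1100

Derivation:
Step 0: 0101
Step 1: G0=NOT G2=NOT 0=1 G1=G1|G3=1|1=1 G2=0(const) G3=NOT G0=NOT 0=1 -> 1101
Step 2: G0=NOT G2=NOT 0=1 G1=G1|G3=1|1=1 G2=0(const) G3=NOT G0=NOT 1=0 -> 1100
Step 3: G0=NOT G2=NOT 0=1 G1=G1|G3=1|0=1 G2=0(const) G3=NOT G0=NOT 1=0 -> 1100
Fixed point reached at step 2: 1100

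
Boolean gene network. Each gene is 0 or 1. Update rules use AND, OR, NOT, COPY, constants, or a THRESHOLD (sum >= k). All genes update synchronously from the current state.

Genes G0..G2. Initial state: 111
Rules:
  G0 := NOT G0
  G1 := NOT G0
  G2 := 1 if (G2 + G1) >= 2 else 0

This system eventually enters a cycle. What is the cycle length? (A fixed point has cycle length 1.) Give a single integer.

Step 0: 111
Step 1: G0=NOT G0=NOT 1=0 G1=NOT G0=NOT 1=0 G2=(1+1>=2)=1 -> 001
Step 2: G0=NOT G0=NOT 0=1 G1=NOT G0=NOT 0=1 G2=(1+0>=2)=0 -> 110
Step 3: G0=NOT G0=NOT 1=0 G1=NOT G0=NOT 1=0 G2=(0+1>=2)=0 -> 000
Step 4: G0=NOT G0=NOT 0=1 G1=NOT G0=NOT 0=1 G2=(0+0>=2)=0 -> 110
State from step 4 equals state from step 2 -> cycle length 2

Answer: 2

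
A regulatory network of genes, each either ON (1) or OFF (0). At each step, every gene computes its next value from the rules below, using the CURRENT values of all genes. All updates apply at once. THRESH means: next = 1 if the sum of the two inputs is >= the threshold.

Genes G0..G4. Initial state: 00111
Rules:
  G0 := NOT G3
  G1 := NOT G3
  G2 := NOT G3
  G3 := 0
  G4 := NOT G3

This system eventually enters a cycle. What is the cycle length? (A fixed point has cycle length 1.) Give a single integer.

Step 0: 00111
Step 1: G0=NOT G3=NOT 1=0 G1=NOT G3=NOT 1=0 G2=NOT G3=NOT 1=0 G3=0(const) G4=NOT G3=NOT 1=0 -> 00000
Step 2: G0=NOT G3=NOT 0=1 G1=NOT G3=NOT 0=1 G2=NOT G3=NOT 0=1 G3=0(const) G4=NOT G3=NOT 0=1 -> 11101
Step 3: G0=NOT G3=NOT 0=1 G1=NOT G3=NOT 0=1 G2=NOT G3=NOT 0=1 G3=0(const) G4=NOT G3=NOT 0=1 -> 11101
State from step 3 equals state from step 2 -> cycle length 1

Answer: 1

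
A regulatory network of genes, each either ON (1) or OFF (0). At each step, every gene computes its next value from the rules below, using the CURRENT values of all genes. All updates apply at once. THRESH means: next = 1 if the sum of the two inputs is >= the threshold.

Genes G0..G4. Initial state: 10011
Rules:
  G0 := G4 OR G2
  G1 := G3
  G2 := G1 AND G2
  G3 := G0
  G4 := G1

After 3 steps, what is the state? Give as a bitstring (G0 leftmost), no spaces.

Step 1: G0=G4|G2=1|0=1 G1=G3=1 G2=G1&G2=0&0=0 G3=G0=1 G4=G1=0 -> 11010
Step 2: G0=G4|G2=0|0=0 G1=G3=1 G2=G1&G2=1&0=0 G3=G0=1 G4=G1=1 -> 01011
Step 3: G0=G4|G2=1|0=1 G1=G3=1 G2=G1&G2=1&0=0 G3=G0=0 G4=G1=1 -> 11001

11001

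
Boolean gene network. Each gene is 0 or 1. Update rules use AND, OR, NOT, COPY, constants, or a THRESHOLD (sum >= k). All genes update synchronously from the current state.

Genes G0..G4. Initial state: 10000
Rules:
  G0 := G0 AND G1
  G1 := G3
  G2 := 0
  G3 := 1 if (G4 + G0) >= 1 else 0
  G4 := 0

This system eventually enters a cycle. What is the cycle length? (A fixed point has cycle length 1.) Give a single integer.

Step 0: 10000
Step 1: G0=G0&G1=1&0=0 G1=G3=0 G2=0(const) G3=(0+1>=1)=1 G4=0(const) -> 00010
Step 2: G0=G0&G1=0&0=0 G1=G3=1 G2=0(const) G3=(0+0>=1)=0 G4=0(const) -> 01000
Step 3: G0=G0&G1=0&1=0 G1=G3=0 G2=0(const) G3=(0+0>=1)=0 G4=0(const) -> 00000
Step 4: G0=G0&G1=0&0=0 G1=G3=0 G2=0(const) G3=(0+0>=1)=0 G4=0(const) -> 00000
State from step 4 equals state from step 3 -> cycle length 1

Answer: 1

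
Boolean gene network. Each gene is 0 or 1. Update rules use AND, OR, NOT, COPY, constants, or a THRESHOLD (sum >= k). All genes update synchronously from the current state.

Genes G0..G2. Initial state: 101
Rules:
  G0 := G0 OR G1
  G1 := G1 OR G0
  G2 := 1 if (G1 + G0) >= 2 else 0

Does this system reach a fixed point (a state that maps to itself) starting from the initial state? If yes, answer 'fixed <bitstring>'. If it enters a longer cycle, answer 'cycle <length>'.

Answer: fixed 111

Derivation:
Step 0: 101
Step 1: G0=G0|G1=1|0=1 G1=G1|G0=0|1=1 G2=(0+1>=2)=0 -> 110
Step 2: G0=G0|G1=1|1=1 G1=G1|G0=1|1=1 G2=(1+1>=2)=1 -> 111
Step 3: G0=G0|G1=1|1=1 G1=G1|G0=1|1=1 G2=(1+1>=2)=1 -> 111
Fixed point reached at step 2: 111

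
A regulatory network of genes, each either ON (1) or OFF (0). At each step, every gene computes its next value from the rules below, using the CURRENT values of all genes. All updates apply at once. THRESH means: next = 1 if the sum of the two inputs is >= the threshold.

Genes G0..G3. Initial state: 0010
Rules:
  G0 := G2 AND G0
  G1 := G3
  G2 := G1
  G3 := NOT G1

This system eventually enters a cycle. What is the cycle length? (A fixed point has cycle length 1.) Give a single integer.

Step 0: 0010
Step 1: G0=G2&G0=1&0=0 G1=G3=0 G2=G1=0 G3=NOT G1=NOT 0=1 -> 0001
Step 2: G0=G2&G0=0&0=0 G1=G3=1 G2=G1=0 G3=NOT G1=NOT 0=1 -> 0101
Step 3: G0=G2&G0=0&0=0 G1=G3=1 G2=G1=1 G3=NOT G1=NOT 1=0 -> 0110
Step 4: G0=G2&G0=1&0=0 G1=G3=0 G2=G1=1 G3=NOT G1=NOT 1=0 -> 0010
State from step 4 equals state from step 0 -> cycle length 4

Answer: 4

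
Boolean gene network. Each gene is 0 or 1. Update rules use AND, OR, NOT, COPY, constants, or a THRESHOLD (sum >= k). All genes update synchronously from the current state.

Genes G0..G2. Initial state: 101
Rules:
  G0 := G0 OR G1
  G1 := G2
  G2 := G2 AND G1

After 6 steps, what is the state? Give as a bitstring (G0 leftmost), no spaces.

Step 1: G0=G0|G1=1|0=1 G1=G2=1 G2=G2&G1=1&0=0 -> 110
Step 2: G0=G0|G1=1|1=1 G1=G2=0 G2=G2&G1=0&1=0 -> 100
Step 3: G0=G0|G1=1|0=1 G1=G2=0 G2=G2&G1=0&0=0 -> 100
Step 4: G0=G0|G1=1|0=1 G1=G2=0 G2=G2&G1=0&0=0 -> 100
Step 5: G0=G0|G1=1|0=1 G1=G2=0 G2=G2&G1=0&0=0 -> 100
Step 6: G0=G0|G1=1|0=1 G1=G2=0 G2=G2&G1=0&0=0 -> 100

100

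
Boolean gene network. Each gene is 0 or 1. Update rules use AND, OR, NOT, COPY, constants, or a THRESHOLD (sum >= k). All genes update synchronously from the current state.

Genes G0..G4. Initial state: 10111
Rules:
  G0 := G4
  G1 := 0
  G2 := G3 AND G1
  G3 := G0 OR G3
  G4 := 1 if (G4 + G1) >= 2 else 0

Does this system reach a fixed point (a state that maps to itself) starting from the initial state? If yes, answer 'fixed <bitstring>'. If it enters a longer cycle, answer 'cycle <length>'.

Step 0: 10111
Step 1: G0=G4=1 G1=0(const) G2=G3&G1=1&0=0 G3=G0|G3=1|1=1 G4=(1+0>=2)=0 -> 10010
Step 2: G0=G4=0 G1=0(const) G2=G3&G1=1&0=0 G3=G0|G3=1|1=1 G4=(0+0>=2)=0 -> 00010
Step 3: G0=G4=0 G1=0(const) G2=G3&G1=1&0=0 G3=G0|G3=0|1=1 G4=(0+0>=2)=0 -> 00010
Fixed point reached at step 2: 00010

Answer: fixed 00010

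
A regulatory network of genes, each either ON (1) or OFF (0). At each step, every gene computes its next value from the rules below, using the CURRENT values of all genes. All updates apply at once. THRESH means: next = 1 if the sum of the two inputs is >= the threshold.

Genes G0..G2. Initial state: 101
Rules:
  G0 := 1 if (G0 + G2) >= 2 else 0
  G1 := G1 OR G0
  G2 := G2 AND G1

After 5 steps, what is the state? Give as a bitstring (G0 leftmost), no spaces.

Step 1: G0=(1+1>=2)=1 G1=G1|G0=0|1=1 G2=G2&G1=1&0=0 -> 110
Step 2: G0=(1+0>=2)=0 G1=G1|G0=1|1=1 G2=G2&G1=0&1=0 -> 010
Step 3: G0=(0+0>=2)=0 G1=G1|G0=1|0=1 G2=G2&G1=0&1=0 -> 010
Step 4: G0=(0+0>=2)=0 G1=G1|G0=1|0=1 G2=G2&G1=0&1=0 -> 010
Step 5: G0=(0+0>=2)=0 G1=G1|G0=1|0=1 G2=G2&G1=0&1=0 -> 010

010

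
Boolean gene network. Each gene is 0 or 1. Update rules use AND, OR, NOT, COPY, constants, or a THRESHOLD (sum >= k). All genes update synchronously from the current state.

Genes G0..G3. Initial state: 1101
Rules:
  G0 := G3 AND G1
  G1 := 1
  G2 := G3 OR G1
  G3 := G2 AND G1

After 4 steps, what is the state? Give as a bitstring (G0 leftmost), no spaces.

Step 1: G0=G3&G1=1&1=1 G1=1(const) G2=G3|G1=1|1=1 G3=G2&G1=0&1=0 -> 1110
Step 2: G0=G3&G1=0&1=0 G1=1(const) G2=G3|G1=0|1=1 G3=G2&G1=1&1=1 -> 0111
Step 3: G0=G3&G1=1&1=1 G1=1(const) G2=G3|G1=1|1=1 G3=G2&G1=1&1=1 -> 1111
Step 4: G0=G3&G1=1&1=1 G1=1(const) G2=G3|G1=1|1=1 G3=G2&G1=1&1=1 -> 1111

1111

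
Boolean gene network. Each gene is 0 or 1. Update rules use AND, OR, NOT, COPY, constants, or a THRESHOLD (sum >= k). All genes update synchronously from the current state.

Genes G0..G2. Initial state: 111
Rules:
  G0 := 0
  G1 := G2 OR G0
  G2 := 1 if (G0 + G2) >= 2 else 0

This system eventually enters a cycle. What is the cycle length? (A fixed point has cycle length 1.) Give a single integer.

Answer: 1

Derivation:
Step 0: 111
Step 1: G0=0(const) G1=G2|G0=1|1=1 G2=(1+1>=2)=1 -> 011
Step 2: G0=0(const) G1=G2|G0=1|0=1 G2=(0+1>=2)=0 -> 010
Step 3: G0=0(const) G1=G2|G0=0|0=0 G2=(0+0>=2)=0 -> 000
Step 4: G0=0(const) G1=G2|G0=0|0=0 G2=(0+0>=2)=0 -> 000
State from step 4 equals state from step 3 -> cycle length 1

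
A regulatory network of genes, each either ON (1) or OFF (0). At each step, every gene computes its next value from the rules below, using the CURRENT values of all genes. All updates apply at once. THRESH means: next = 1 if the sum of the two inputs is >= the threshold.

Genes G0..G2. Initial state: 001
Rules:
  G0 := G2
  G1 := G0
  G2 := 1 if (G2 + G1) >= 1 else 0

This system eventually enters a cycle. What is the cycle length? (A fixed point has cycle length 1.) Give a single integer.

Answer: 1

Derivation:
Step 0: 001
Step 1: G0=G2=1 G1=G0=0 G2=(1+0>=1)=1 -> 101
Step 2: G0=G2=1 G1=G0=1 G2=(1+0>=1)=1 -> 111
Step 3: G0=G2=1 G1=G0=1 G2=(1+1>=1)=1 -> 111
State from step 3 equals state from step 2 -> cycle length 1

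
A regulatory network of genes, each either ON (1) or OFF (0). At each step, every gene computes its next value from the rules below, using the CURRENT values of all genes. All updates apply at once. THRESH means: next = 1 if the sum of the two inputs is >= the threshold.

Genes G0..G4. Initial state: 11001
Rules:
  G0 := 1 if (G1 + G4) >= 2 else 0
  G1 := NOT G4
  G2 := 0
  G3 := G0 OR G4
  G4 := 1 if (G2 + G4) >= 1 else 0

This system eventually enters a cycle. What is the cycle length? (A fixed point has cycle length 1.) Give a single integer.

Step 0: 11001
Step 1: G0=(1+1>=2)=1 G1=NOT G4=NOT 1=0 G2=0(const) G3=G0|G4=1|1=1 G4=(0+1>=1)=1 -> 10011
Step 2: G0=(0+1>=2)=0 G1=NOT G4=NOT 1=0 G2=0(const) G3=G0|G4=1|1=1 G4=(0+1>=1)=1 -> 00011
Step 3: G0=(0+1>=2)=0 G1=NOT G4=NOT 1=0 G2=0(const) G3=G0|G4=0|1=1 G4=(0+1>=1)=1 -> 00011
State from step 3 equals state from step 2 -> cycle length 1

Answer: 1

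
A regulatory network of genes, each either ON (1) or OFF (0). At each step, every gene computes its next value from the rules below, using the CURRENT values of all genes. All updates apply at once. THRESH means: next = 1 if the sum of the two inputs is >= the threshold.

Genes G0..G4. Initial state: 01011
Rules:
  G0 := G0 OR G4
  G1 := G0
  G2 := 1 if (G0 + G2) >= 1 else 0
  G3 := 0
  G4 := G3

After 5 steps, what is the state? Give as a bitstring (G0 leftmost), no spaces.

Step 1: G0=G0|G4=0|1=1 G1=G0=0 G2=(0+0>=1)=0 G3=0(const) G4=G3=1 -> 10001
Step 2: G0=G0|G4=1|1=1 G1=G0=1 G2=(1+0>=1)=1 G3=0(const) G4=G3=0 -> 11100
Step 3: G0=G0|G4=1|0=1 G1=G0=1 G2=(1+1>=1)=1 G3=0(const) G4=G3=0 -> 11100
Step 4: G0=G0|G4=1|0=1 G1=G0=1 G2=(1+1>=1)=1 G3=0(const) G4=G3=0 -> 11100
Step 5: G0=G0|G4=1|0=1 G1=G0=1 G2=(1+1>=1)=1 G3=0(const) G4=G3=0 -> 11100

11100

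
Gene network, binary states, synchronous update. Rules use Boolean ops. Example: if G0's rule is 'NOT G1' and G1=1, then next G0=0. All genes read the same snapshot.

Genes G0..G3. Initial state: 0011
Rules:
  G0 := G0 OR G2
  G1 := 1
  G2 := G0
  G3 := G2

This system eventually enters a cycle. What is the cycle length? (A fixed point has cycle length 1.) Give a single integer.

Answer: 1

Derivation:
Step 0: 0011
Step 1: G0=G0|G2=0|1=1 G1=1(const) G2=G0=0 G3=G2=1 -> 1101
Step 2: G0=G0|G2=1|0=1 G1=1(const) G2=G0=1 G3=G2=0 -> 1110
Step 3: G0=G0|G2=1|1=1 G1=1(const) G2=G0=1 G3=G2=1 -> 1111
Step 4: G0=G0|G2=1|1=1 G1=1(const) G2=G0=1 G3=G2=1 -> 1111
State from step 4 equals state from step 3 -> cycle length 1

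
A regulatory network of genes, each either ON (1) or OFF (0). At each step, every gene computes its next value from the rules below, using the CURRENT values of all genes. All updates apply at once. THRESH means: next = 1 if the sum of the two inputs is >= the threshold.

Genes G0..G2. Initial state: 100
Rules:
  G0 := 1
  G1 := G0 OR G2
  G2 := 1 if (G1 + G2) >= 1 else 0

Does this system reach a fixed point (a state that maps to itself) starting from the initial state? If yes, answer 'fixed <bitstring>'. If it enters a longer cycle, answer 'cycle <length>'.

Answer: fixed 111

Derivation:
Step 0: 100
Step 1: G0=1(const) G1=G0|G2=1|0=1 G2=(0+0>=1)=0 -> 110
Step 2: G0=1(const) G1=G0|G2=1|0=1 G2=(1+0>=1)=1 -> 111
Step 3: G0=1(const) G1=G0|G2=1|1=1 G2=(1+1>=1)=1 -> 111
Fixed point reached at step 2: 111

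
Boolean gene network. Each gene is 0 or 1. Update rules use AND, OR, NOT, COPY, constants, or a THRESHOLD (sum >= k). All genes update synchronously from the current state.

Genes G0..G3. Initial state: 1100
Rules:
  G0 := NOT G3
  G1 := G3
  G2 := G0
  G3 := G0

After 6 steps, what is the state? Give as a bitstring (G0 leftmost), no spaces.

Step 1: G0=NOT G3=NOT 0=1 G1=G3=0 G2=G0=1 G3=G0=1 -> 1011
Step 2: G0=NOT G3=NOT 1=0 G1=G3=1 G2=G0=1 G3=G0=1 -> 0111
Step 3: G0=NOT G3=NOT 1=0 G1=G3=1 G2=G0=0 G3=G0=0 -> 0100
Step 4: G0=NOT G3=NOT 0=1 G1=G3=0 G2=G0=0 G3=G0=0 -> 1000
Step 5: G0=NOT G3=NOT 0=1 G1=G3=0 G2=G0=1 G3=G0=1 -> 1011
Step 6: G0=NOT G3=NOT 1=0 G1=G3=1 G2=G0=1 G3=G0=1 -> 0111

0111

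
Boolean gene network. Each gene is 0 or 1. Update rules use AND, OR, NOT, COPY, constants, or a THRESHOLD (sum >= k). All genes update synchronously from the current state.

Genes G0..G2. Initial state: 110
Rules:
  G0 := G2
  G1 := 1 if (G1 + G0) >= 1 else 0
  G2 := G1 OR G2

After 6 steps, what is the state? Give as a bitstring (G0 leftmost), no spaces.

Step 1: G0=G2=0 G1=(1+1>=1)=1 G2=G1|G2=1|0=1 -> 011
Step 2: G0=G2=1 G1=(1+0>=1)=1 G2=G1|G2=1|1=1 -> 111
Step 3: G0=G2=1 G1=(1+1>=1)=1 G2=G1|G2=1|1=1 -> 111
Step 4: G0=G2=1 G1=(1+1>=1)=1 G2=G1|G2=1|1=1 -> 111
Step 5: G0=G2=1 G1=(1+1>=1)=1 G2=G1|G2=1|1=1 -> 111
Step 6: G0=G2=1 G1=(1+1>=1)=1 G2=G1|G2=1|1=1 -> 111

111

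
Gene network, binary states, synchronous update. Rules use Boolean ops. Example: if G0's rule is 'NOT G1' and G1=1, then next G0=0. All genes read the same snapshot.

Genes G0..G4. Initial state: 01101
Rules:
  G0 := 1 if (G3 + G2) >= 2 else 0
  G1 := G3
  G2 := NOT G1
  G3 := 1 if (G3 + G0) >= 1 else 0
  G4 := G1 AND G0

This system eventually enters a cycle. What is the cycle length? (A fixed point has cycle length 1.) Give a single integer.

Answer: 1

Derivation:
Step 0: 01101
Step 1: G0=(0+1>=2)=0 G1=G3=0 G2=NOT G1=NOT 1=0 G3=(0+0>=1)=0 G4=G1&G0=1&0=0 -> 00000
Step 2: G0=(0+0>=2)=0 G1=G3=0 G2=NOT G1=NOT 0=1 G3=(0+0>=1)=0 G4=G1&G0=0&0=0 -> 00100
Step 3: G0=(0+1>=2)=0 G1=G3=0 G2=NOT G1=NOT 0=1 G3=(0+0>=1)=0 G4=G1&G0=0&0=0 -> 00100
State from step 3 equals state from step 2 -> cycle length 1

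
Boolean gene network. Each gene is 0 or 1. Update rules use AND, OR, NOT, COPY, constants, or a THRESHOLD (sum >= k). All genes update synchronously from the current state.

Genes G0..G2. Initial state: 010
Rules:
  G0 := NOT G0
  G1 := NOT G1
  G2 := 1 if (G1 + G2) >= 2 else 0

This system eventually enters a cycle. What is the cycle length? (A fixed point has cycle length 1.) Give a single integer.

Step 0: 010
Step 1: G0=NOT G0=NOT 0=1 G1=NOT G1=NOT 1=0 G2=(1+0>=2)=0 -> 100
Step 2: G0=NOT G0=NOT 1=0 G1=NOT G1=NOT 0=1 G2=(0+0>=2)=0 -> 010
State from step 2 equals state from step 0 -> cycle length 2

Answer: 2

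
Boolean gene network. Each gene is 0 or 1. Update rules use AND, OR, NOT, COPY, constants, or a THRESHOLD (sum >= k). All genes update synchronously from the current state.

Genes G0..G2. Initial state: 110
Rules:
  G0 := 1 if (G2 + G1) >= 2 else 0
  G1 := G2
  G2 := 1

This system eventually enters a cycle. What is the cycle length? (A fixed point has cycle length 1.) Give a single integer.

Step 0: 110
Step 1: G0=(0+1>=2)=0 G1=G2=0 G2=1(const) -> 001
Step 2: G0=(1+0>=2)=0 G1=G2=1 G2=1(const) -> 011
Step 3: G0=(1+1>=2)=1 G1=G2=1 G2=1(const) -> 111
Step 4: G0=(1+1>=2)=1 G1=G2=1 G2=1(const) -> 111
State from step 4 equals state from step 3 -> cycle length 1

Answer: 1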